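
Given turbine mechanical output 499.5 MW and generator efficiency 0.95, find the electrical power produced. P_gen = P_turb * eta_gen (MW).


P_gen = 499.5 * 0.95 = 474.5250 MW


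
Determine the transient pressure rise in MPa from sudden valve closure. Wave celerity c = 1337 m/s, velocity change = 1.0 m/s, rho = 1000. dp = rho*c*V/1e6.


dp = 1000 * 1337 * 1.0 / 1e6 = 1.3370 MPa


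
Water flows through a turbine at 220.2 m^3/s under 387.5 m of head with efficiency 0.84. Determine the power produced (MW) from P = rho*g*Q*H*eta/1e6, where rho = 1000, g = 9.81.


P = 1000 * 9.81 * 220.2 * 387.5 * 0.84 / 1e6 = 703.1327 MW


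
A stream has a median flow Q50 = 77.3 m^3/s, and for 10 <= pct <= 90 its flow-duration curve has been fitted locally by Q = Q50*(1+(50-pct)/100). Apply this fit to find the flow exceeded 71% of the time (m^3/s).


Q = 77.3 * (1 + (50 - 71)/100) = 61.0670 m^3/s


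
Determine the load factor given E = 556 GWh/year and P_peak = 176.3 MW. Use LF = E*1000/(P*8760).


LF = 556 * 1000 / (176.3 * 8760) = 0.3600


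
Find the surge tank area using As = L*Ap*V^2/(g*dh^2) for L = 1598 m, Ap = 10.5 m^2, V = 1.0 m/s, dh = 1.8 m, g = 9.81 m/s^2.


As = 1598 * 10.5 * 1.0^2 / (9.81 * 1.8^2) = 527.9005 m^2


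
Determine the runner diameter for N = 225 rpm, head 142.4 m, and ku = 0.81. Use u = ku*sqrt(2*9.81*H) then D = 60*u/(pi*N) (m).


u = 0.81 * sqrt(2*9.81*142.4) = 42.8144 m/s
D = 60 * 42.8144 / (pi * 225) = 3.6342 m


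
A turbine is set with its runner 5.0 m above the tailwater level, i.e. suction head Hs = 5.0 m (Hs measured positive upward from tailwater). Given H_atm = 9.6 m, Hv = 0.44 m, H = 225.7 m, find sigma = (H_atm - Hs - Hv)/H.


sigma = (9.6 - 5.0 - 0.44) / 225.7 = 0.0184


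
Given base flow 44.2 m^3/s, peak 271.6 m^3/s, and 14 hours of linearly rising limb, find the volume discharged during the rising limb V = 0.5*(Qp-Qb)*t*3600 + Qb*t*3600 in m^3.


V = 0.5*(271.6 - 44.2)*14*3600 + 44.2*14*3600 = 7.9582e+06 m^3


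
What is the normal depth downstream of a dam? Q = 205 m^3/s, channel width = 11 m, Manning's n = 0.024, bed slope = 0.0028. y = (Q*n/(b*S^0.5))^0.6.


y = (205 * 0.024 / (11 * 0.0028^0.5))^0.6 = 3.5991 m


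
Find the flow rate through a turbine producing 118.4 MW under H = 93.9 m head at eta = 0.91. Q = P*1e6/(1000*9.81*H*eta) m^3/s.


Q = 118.4 * 1e6 / (1000 * 9.81 * 93.9 * 0.91) = 141.2459 m^3/s


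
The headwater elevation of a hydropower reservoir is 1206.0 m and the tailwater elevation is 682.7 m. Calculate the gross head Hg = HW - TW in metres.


Hg = 1206.0 - 682.7 = 523.3000 m


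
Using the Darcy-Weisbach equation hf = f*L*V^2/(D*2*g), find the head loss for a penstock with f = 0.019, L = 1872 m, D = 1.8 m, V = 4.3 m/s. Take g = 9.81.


hf = 0.019 * 1872 * 4.3^2 / (1.8 * 2 * 9.81) = 18.6219 m


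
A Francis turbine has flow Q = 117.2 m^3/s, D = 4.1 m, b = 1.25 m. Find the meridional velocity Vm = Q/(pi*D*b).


Vm = 117.2 / (pi * 4.1 * 1.25) = 7.2792 m/s


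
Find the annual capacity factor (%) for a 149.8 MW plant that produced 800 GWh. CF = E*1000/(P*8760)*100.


CF = 800 * 1000 / (149.8 * 8760) * 100 = 60.9641 %


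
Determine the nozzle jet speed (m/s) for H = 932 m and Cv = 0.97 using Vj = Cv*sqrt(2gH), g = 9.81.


Vj = 0.97 * sqrt(2*9.81*932) = 131.1684 m/s


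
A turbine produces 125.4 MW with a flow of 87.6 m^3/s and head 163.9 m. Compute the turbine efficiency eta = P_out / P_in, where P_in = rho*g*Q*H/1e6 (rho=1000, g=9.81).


P_in = 1000 * 9.81 * 87.6 * 163.9 / 1e6 = 140.8484 MW
eta = 125.4 / 140.8484 = 0.8903


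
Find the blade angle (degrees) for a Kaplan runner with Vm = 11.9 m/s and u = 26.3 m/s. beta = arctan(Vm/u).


beta = arctan(11.9 / 26.3) = 24.3454 degrees


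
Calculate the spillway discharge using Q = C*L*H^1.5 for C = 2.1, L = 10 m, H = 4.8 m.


Q = 2.1 * 10 * 4.8^1.5 = 220.8417 m^3/s


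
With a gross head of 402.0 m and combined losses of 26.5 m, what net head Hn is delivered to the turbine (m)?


Hn = 402.0 - 26.5 = 375.5000 m


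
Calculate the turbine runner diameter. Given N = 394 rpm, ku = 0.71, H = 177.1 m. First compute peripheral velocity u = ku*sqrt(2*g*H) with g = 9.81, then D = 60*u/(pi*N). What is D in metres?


u = 0.71 * sqrt(2*9.81*177.1) = 41.8521 m/s
D = 60 * 41.8521 / (pi * 394) = 2.0287 m


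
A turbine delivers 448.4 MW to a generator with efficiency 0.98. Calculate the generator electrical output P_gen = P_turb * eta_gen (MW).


P_gen = 448.4 * 0.98 = 439.4320 MW


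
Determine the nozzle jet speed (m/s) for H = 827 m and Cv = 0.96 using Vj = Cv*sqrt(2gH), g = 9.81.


Vj = 0.96 * sqrt(2*9.81*827) = 122.2851 m/s


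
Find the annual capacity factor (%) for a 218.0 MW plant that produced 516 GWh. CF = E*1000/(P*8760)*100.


CF = 516 * 1000 / (218.0 * 8760) * 100 = 27.0202 %


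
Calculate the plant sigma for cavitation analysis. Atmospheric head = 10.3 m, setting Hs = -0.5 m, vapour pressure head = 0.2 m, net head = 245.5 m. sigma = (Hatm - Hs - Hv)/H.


sigma = (10.3 - (-0.5) - 0.2) / 245.5 = 0.0432


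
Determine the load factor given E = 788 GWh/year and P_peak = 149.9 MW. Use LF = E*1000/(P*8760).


LF = 788 * 1000 / (149.9 * 8760) = 0.6001


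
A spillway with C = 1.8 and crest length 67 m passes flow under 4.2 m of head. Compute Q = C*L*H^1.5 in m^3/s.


Q = 1.8 * 67 * 4.2^1.5 = 1038.0571 m^3/s


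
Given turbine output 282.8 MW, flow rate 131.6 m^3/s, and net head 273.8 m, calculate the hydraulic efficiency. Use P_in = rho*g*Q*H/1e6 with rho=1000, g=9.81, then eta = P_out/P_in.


P_in = 1000 * 9.81 * 131.6 * 273.8 / 1e6 = 353.4747 MW
eta = 282.8 / 353.4747 = 0.8001


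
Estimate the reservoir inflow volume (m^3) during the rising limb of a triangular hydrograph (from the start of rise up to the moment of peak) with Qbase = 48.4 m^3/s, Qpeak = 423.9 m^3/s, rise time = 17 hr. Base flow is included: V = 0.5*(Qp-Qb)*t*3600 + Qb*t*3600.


V = 0.5*(423.9 - 48.4)*17*3600 + 48.4*17*3600 = 1.4452e+07 m^3


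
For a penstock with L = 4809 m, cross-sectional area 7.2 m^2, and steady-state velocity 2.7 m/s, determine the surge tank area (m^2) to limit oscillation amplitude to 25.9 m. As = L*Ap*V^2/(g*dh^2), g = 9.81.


As = 4809 * 7.2 * 2.7^2 / (9.81 * 25.9^2) = 38.3571 m^2


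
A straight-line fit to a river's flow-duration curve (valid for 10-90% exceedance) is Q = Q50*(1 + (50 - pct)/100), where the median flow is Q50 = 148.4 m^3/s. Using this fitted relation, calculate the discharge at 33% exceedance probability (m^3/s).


Q = 148.4 * (1 + (50 - 33)/100) = 173.6280 m^3/s


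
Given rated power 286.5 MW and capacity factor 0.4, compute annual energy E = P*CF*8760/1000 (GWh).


E = 286.5 * 0.4 * 8760 / 1000 = 1003.8960 GWh


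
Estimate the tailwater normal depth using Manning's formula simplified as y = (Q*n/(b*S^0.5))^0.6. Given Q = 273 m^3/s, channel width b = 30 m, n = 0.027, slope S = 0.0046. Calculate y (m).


y = (273 * 0.027 / (30 * 0.0046^0.5))^0.6 = 2.1648 m


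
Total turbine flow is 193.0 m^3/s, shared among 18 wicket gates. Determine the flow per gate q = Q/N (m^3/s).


q = 193.0 / 18 = 10.7222 m^3/s


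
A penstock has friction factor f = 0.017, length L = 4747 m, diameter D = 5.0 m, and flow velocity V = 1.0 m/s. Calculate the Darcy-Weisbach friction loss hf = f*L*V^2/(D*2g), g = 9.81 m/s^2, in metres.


hf = 0.017 * 4747 * 1.0^2 / (5.0 * 2 * 9.81) = 0.8226 m


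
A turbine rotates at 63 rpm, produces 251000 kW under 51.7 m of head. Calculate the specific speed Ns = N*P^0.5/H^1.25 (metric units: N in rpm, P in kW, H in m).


Ns = 63 * 251000^0.5 / 51.7^1.25 = 227.6744


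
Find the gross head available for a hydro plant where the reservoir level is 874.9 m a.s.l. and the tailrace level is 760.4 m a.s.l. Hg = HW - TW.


Hg = 874.9 - 760.4 = 114.5000 m


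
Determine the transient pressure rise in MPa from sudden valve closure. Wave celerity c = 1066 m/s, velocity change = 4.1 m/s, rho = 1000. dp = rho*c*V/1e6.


dp = 1000 * 1066 * 4.1 / 1e6 = 4.3706 MPa


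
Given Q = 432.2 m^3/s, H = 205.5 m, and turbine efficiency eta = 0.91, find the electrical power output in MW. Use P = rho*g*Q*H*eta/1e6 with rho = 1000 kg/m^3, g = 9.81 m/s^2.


P = 1000 * 9.81 * 432.2 * 205.5 * 0.91 / 1e6 = 792.8791 MW


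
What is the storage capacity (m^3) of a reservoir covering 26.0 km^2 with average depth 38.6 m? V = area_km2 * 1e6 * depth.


V = 26.0 * 1e6 * 38.6 = 1.0036e+09 m^3


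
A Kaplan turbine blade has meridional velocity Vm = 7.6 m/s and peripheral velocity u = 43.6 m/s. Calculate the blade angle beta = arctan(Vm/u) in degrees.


beta = arctan(7.6 / 43.6) = 9.8880 degrees


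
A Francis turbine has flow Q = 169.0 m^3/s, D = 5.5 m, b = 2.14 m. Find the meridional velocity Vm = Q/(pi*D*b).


Vm = 169.0 / (pi * 5.5 * 2.14) = 4.5705 m/s


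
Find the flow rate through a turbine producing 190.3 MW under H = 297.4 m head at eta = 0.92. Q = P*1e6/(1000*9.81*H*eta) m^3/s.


Q = 190.3 * 1e6 / (1000 * 9.81 * 297.4 * 0.92) = 70.8991 m^3/s


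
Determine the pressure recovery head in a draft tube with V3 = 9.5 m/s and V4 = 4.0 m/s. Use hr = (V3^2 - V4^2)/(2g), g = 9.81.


hr = (9.5^2 - 4.0^2) / (2*9.81) = 3.7844 m


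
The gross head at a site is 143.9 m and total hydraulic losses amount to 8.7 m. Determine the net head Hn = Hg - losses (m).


Hn = 143.9 - 8.7 = 135.2000 m


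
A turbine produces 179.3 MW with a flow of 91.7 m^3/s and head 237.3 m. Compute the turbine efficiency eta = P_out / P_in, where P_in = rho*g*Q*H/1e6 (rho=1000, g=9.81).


P_in = 1000 * 9.81 * 91.7 * 237.3 / 1e6 = 213.4696 MW
eta = 179.3 / 213.4696 = 0.8399


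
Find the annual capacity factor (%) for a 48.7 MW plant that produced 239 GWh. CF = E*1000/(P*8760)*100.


CF = 239 * 1000 / (48.7 * 8760) * 100 = 56.0228 %


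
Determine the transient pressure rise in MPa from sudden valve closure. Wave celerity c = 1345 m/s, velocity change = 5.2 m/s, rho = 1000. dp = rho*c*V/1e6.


dp = 1000 * 1345 * 5.2 / 1e6 = 6.9940 MPa


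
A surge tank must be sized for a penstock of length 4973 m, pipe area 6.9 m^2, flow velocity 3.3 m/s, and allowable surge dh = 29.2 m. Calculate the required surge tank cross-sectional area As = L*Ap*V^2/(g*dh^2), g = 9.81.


As = 4973 * 6.9 * 3.3^2 / (9.81 * 29.2^2) = 44.6746 m^2


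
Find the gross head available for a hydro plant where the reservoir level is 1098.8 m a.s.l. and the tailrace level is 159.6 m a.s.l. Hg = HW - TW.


Hg = 1098.8 - 159.6 = 939.2000 m


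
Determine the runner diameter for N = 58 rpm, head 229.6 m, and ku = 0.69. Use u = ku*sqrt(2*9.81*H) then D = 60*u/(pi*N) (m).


u = 0.69 * sqrt(2*9.81*229.6) = 46.3110 m/s
D = 60 * 46.3110 / (pi * 58) = 15.2496 m


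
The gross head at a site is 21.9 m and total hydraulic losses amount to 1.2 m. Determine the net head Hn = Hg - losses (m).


Hn = 21.9 - 1.2 = 20.7000 m


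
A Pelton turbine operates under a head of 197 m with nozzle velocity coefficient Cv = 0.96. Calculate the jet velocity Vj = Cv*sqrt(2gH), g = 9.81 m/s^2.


Vj = 0.96 * sqrt(2*9.81*197) = 59.6834 m/s


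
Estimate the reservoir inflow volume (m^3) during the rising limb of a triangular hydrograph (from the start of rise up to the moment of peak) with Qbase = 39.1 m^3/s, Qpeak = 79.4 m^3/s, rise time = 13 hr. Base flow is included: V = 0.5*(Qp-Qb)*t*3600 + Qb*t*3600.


V = 0.5*(79.4 - 39.1)*13*3600 + 39.1*13*3600 = 2.7729e+06 m^3


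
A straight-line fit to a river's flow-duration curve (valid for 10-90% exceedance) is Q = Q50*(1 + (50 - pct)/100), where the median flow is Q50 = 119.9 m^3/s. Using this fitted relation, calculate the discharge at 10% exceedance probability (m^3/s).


Q = 119.9 * (1 + (50 - 10)/100) = 167.8600 m^3/s


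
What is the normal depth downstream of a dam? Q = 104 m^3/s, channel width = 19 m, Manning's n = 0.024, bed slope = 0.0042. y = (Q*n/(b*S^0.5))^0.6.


y = (104 * 0.024 / (19 * 0.0042^0.5))^0.6 = 1.5280 m


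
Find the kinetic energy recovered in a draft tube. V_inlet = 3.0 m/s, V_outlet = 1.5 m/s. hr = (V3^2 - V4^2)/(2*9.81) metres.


hr = (3.0^2 - 1.5^2) / (2*9.81) = 0.3440 m


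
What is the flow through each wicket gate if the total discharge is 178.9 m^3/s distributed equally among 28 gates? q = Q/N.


q = 178.9 / 28 = 6.3893 m^3/s


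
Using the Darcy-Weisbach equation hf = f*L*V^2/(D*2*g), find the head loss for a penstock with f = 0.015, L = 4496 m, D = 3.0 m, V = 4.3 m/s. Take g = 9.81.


hf = 0.015 * 4496 * 4.3^2 / (3.0 * 2 * 9.81) = 21.1853 m


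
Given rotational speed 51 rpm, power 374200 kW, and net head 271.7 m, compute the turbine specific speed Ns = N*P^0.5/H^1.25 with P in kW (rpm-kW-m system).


Ns = 51 * 374200^0.5 / 271.7^1.25 = 28.2820


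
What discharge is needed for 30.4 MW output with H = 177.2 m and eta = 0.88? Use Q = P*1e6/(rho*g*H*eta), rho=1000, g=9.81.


Q = 30.4 * 1e6 / (1000 * 9.81 * 177.2 * 0.88) = 19.8728 m^3/s


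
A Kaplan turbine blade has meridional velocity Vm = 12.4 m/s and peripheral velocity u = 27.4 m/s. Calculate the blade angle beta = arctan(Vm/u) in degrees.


beta = arctan(12.4 / 27.4) = 24.3494 degrees


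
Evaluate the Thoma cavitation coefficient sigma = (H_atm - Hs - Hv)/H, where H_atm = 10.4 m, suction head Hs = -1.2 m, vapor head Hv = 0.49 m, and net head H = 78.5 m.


sigma = (10.4 - (-1.2) - 0.49) / 78.5 = 0.1415


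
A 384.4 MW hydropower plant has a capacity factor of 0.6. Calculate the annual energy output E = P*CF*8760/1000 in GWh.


E = 384.4 * 0.6 * 8760 / 1000 = 2020.4064 GWh


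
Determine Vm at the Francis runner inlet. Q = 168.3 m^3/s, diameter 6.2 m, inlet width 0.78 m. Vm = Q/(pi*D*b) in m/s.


Vm = 168.3 / (pi * 6.2 * 0.78) = 11.0777 m/s


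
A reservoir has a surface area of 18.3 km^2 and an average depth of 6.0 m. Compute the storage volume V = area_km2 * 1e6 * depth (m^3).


V = 18.3 * 1e6 * 6.0 = 1.0980e+08 m^3


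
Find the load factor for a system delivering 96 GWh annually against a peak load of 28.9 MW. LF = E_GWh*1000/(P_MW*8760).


LF = 96 * 1000 / (28.9 * 8760) = 0.3792


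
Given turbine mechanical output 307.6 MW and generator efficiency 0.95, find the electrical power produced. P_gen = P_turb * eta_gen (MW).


P_gen = 307.6 * 0.95 = 292.2200 MW


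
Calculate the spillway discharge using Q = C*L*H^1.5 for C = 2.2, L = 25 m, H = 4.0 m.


Q = 2.2 * 25 * 4.0^1.5 = 440.0000 m^3/s


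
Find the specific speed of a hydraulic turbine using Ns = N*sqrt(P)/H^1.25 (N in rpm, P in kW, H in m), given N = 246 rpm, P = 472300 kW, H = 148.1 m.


Ns = 246 * 472300^0.5 / 148.1^1.25 = 327.2278


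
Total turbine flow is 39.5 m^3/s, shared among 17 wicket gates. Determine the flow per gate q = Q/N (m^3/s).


q = 39.5 / 17 = 2.3235 m^3/s


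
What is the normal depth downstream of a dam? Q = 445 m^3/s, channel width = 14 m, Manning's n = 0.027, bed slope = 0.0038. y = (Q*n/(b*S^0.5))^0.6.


y = (445 * 0.027 / (14 * 0.0038^0.5))^0.6 = 4.8554 m


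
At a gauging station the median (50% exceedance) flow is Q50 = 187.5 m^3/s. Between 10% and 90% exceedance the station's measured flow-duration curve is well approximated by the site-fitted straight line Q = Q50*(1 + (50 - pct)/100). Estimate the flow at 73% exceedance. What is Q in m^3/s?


Q = 187.5 * (1 + (50 - 73)/100) = 144.3750 m^3/s


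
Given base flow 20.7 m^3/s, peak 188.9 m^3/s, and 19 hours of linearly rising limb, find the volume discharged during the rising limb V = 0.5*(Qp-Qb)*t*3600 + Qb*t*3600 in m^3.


V = 0.5*(188.9 - 20.7)*19*3600 + 20.7*19*3600 = 7.1683e+06 m^3


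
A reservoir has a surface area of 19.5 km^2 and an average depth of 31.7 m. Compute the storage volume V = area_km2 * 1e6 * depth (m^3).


V = 19.5 * 1e6 * 31.7 = 6.1815e+08 m^3


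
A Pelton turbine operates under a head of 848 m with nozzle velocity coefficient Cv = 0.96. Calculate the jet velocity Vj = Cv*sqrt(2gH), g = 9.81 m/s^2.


Vj = 0.96 * sqrt(2*9.81*848) = 123.8279 m/s


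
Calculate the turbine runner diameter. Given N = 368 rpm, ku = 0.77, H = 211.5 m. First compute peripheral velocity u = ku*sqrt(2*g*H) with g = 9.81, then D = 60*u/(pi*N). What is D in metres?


u = 0.77 * sqrt(2*9.81*211.5) = 49.6016 m/s
D = 60 * 49.6016 / (pi * 368) = 2.5742 m


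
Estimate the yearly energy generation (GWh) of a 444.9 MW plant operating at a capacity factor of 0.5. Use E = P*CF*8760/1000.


E = 444.9 * 0.5 * 8760 / 1000 = 1948.6620 GWh


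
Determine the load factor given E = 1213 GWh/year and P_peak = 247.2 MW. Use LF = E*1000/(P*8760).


LF = 1213 * 1000 / (247.2 * 8760) = 0.5602


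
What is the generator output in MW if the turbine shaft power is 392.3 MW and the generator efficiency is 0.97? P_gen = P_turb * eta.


P_gen = 392.3 * 0.97 = 380.5310 MW


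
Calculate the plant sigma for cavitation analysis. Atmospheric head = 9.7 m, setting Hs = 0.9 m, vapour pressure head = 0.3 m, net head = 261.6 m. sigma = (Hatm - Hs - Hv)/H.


sigma = (9.7 - 0.9 - 0.3) / 261.6 = 0.0325


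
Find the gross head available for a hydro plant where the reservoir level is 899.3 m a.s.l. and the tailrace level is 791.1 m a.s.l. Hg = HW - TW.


Hg = 899.3 - 791.1 = 108.2000 m


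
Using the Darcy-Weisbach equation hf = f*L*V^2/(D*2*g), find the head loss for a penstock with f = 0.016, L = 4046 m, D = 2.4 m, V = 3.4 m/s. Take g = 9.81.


hf = 0.016 * 4046 * 3.4^2 / (2.4 * 2 * 9.81) = 15.8925 m


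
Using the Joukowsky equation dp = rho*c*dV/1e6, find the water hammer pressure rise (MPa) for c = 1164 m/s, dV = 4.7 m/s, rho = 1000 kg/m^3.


dp = 1000 * 1164 * 4.7 / 1e6 = 5.4708 MPa


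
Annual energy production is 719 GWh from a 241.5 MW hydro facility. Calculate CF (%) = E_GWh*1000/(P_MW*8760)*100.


CF = 719 * 1000 / (241.5 * 8760) * 100 = 33.9866 %


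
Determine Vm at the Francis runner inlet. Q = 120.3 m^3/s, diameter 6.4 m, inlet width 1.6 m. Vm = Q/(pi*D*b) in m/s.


Vm = 120.3 / (pi * 6.4 * 1.6) = 3.7395 m/s


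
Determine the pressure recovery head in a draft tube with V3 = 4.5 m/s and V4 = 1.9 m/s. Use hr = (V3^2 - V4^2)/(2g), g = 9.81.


hr = (4.5^2 - 1.9^2) / (2*9.81) = 0.8481 m


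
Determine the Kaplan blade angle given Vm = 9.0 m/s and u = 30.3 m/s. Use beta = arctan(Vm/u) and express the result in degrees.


beta = arctan(9.0 / 30.3) = 16.5430 degrees


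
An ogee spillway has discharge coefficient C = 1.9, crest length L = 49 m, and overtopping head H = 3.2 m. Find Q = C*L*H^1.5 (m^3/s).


Q = 1.9 * 49 * 3.2^1.5 = 532.9355 m^3/s


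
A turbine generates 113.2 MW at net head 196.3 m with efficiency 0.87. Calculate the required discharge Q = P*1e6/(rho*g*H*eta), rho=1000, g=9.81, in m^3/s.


Q = 113.2 * 1e6 / (1000 * 9.81 * 196.3 * 0.87) = 67.5675 m^3/s


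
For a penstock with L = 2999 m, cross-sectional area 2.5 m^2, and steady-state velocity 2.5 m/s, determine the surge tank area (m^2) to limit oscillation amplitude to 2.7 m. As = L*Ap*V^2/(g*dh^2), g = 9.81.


As = 2999 * 2.5 * 2.5^2 / (9.81 * 2.7^2) = 655.2393 m^2


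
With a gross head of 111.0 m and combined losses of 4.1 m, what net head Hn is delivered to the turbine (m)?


Hn = 111.0 - 4.1 = 106.9000 m


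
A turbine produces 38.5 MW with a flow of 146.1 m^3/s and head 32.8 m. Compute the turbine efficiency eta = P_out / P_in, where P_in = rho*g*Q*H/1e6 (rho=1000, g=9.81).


P_in = 1000 * 9.81 * 146.1 * 32.8 / 1e6 = 47.0103 MW
eta = 38.5 / 47.0103 = 0.8190


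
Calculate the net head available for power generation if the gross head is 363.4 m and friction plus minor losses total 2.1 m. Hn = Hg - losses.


Hn = 363.4 - 2.1 = 361.3000 m


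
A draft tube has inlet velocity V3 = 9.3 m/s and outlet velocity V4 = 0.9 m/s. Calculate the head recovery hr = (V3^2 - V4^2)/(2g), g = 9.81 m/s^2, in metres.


hr = (9.3^2 - 0.9^2) / (2*9.81) = 4.3670 m


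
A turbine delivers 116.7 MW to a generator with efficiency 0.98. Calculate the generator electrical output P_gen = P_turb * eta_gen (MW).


P_gen = 116.7 * 0.98 = 114.3660 MW


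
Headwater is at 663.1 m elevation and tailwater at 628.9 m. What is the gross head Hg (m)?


Hg = 663.1 - 628.9 = 34.2000 m


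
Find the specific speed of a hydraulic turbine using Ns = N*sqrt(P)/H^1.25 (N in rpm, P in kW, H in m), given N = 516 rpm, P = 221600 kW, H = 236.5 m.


Ns = 516 * 221600^0.5 / 236.5^1.25 = 261.9061


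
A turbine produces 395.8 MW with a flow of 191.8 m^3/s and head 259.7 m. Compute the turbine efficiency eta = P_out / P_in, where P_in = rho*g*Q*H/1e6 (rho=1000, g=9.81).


P_in = 1000 * 9.81 * 191.8 * 259.7 / 1e6 = 488.6406 MW
eta = 395.8 / 488.6406 = 0.8100


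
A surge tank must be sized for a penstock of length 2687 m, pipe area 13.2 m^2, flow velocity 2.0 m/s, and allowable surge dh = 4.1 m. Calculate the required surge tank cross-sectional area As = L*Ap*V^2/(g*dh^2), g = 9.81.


As = 2687 * 13.2 * 2.0^2 / (9.81 * 4.1^2) = 860.3296 m^2


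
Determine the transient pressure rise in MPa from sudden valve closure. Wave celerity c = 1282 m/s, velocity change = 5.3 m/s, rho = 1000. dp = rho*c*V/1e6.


dp = 1000 * 1282 * 5.3 / 1e6 = 6.7946 MPa


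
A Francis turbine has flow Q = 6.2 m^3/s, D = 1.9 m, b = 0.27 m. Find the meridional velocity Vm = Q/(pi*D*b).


Vm = 6.2 / (pi * 1.9 * 0.27) = 3.8470 m/s


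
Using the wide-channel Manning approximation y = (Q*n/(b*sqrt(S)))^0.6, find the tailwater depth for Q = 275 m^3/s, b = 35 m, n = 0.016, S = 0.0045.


y = (275 * 0.016 / (35 * 0.0045^0.5))^0.6 = 1.4577 m


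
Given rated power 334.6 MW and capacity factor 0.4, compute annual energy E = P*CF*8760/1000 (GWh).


E = 334.6 * 0.4 * 8760 / 1000 = 1172.4384 GWh


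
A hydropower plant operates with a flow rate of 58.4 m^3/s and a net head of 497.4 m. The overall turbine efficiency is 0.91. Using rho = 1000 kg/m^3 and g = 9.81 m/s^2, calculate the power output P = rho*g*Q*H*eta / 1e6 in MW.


P = 1000 * 9.81 * 58.4 * 497.4 * 0.91 / 1e6 = 259.3158 MW


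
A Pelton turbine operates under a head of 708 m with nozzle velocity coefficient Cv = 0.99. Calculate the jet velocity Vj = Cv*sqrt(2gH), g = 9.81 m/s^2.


Vj = 0.99 * sqrt(2*9.81*708) = 116.6813 m/s


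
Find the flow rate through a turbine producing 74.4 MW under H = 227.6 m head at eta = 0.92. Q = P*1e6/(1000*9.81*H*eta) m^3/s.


Q = 74.4 * 1e6 / (1000 * 9.81 * 227.6 * 0.92) = 36.2196 m^3/s


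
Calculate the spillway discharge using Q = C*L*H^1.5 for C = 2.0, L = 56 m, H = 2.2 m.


Q = 2.0 * 56 * 2.2^1.5 = 365.4703 m^3/s


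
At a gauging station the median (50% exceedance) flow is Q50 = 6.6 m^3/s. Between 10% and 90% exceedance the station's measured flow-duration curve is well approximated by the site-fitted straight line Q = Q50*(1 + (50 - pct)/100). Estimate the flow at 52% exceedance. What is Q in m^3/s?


Q = 6.6 * (1 + (50 - 52)/100) = 6.4680 m^3/s


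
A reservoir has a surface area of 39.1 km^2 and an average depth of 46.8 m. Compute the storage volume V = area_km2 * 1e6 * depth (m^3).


V = 39.1 * 1e6 * 46.8 = 1.8299e+09 m^3


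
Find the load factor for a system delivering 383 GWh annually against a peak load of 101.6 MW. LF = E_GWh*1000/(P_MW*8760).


LF = 383 * 1000 / (101.6 * 8760) = 0.4303


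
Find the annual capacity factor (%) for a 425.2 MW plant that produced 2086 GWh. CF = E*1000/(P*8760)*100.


CF = 2086 * 1000 / (425.2 * 8760) * 100 = 56.0037 %


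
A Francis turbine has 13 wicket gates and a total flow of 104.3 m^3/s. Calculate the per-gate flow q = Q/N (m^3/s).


q = 104.3 / 13 = 8.0231 m^3/s


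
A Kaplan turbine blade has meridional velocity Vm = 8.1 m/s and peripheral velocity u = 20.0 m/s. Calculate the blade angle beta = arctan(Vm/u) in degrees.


beta = arctan(8.1 / 20.0) = 22.0479 degrees


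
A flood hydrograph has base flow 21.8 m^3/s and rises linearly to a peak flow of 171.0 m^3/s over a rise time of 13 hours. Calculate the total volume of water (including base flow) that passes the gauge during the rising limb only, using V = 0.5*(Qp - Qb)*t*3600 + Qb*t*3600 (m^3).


V = 0.5*(171.0 - 21.8)*13*3600 + 21.8*13*3600 = 4.5115e+06 m^3


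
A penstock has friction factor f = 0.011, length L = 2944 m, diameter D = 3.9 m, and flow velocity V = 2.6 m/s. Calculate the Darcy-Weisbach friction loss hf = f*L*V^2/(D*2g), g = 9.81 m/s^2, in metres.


hf = 0.011 * 2944 * 2.6^2 / (3.9 * 2 * 9.81) = 2.8610 m


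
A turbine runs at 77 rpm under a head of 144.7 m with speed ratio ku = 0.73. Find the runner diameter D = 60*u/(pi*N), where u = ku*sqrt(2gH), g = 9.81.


u = 0.73 * sqrt(2*9.81*144.7) = 38.8962 m/s
D = 60 * 38.8962 / (pi * 77) = 9.6476 m


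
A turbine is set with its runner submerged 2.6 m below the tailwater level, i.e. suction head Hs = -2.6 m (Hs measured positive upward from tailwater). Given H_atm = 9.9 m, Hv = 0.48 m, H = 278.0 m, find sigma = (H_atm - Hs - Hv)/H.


sigma = (9.9 - (-2.6) - 0.48) / 278.0 = 0.0432


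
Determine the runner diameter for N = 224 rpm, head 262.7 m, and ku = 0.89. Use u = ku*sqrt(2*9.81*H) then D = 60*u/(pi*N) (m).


u = 0.89 * sqrt(2*9.81*262.7) = 63.8954 m/s
D = 60 * 63.8954 / (pi * 224) = 5.4478 m


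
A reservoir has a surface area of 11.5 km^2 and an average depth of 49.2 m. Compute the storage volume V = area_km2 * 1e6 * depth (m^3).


V = 11.5 * 1e6 * 49.2 = 5.6580e+08 m^3


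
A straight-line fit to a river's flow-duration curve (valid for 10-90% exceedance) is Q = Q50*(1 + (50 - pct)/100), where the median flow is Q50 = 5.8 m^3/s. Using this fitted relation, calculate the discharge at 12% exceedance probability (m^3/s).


Q = 5.8 * (1 + (50 - 12)/100) = 8.0040 m^3/s


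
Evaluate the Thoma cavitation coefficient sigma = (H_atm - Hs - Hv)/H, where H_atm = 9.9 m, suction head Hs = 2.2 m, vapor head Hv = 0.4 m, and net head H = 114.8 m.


sigma = (9.9 - 2.2 - 0.4) / 114.8 = 0.0636


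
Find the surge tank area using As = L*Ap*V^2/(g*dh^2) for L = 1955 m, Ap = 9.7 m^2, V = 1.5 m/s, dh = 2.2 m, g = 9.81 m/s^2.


As = 1955 * 9.7 * 1.5^2 / (9.81 * 2.2^2) = 898.6419 m^2


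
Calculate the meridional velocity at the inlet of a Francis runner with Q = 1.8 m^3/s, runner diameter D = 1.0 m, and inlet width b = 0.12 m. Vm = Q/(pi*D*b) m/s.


Vm = 1.8 / (pi * 1.0 * 0.12) = 4.7746 m/s


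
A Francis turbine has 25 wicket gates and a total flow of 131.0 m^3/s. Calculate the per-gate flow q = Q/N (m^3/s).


q = 131.0 / 25 = 5.2400 m^3/s


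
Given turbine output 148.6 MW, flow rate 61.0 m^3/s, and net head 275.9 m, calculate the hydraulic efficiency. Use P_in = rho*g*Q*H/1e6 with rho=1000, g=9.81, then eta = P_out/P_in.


P_in = 1000 * 9.81 * 61.0 * 275.9 / 1e6 = 165.1013 MW
eta = 148.6 / 165.1013 = 0.9001


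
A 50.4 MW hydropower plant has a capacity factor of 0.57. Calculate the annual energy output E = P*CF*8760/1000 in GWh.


E = 50.4 * 0.57 * 8760 / 1000 = 251.6573 GWh


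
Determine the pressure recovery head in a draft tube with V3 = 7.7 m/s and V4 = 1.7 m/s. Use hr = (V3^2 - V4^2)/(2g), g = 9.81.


hr = (7.7^2 - 1.7^2) / (2*9.81) = 2.8746 m


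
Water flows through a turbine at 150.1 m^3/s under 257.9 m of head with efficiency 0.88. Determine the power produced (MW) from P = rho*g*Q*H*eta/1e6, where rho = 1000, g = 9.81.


P = 1000 * 9.81 * 150.1 * 257.9 * 0.88 / 1e6 = 334.1825 MW


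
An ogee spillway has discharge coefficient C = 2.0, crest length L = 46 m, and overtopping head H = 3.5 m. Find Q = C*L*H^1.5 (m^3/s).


Q = 2.0 * 46 * 3.5^1.5 = 602.4068 m^3/s


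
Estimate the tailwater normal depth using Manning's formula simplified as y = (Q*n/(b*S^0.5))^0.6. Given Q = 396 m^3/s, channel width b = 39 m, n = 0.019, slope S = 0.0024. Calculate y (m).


y = (396 * 0.019 / (39 * 0.0024^0.5))^0.6 = 2.2760 m


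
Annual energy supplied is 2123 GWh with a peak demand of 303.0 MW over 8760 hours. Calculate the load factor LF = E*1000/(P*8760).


LF = 2123 * 1000 / (303.0 * 8760) = 0.7998


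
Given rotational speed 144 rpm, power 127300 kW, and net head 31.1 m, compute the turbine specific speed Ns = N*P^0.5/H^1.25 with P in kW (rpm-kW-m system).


Ns = 144 * 127300^0.5 / 31.1^1.25 = 699.5620


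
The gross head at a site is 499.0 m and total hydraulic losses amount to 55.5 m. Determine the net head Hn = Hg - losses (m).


Hn = 499.0 - 55.5 = 443.5000 m


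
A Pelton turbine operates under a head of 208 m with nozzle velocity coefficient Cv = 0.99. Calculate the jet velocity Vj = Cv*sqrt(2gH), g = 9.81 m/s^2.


Vj = 0.99 * sqrt(2*9.81*208) = 63.2436 m/s


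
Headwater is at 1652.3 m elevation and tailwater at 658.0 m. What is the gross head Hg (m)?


Hg = 1652.3 - 658.0 = 994.3000 m


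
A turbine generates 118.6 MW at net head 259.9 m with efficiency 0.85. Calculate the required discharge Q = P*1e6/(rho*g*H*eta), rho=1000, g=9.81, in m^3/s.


Q = 118.6 * 1e6 / (1000 * 9.81 * 259.9 * 0.85) = 54.7256 m^3/s


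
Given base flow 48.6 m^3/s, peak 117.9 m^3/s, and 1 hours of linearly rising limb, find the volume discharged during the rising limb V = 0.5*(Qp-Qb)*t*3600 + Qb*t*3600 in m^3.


V = 0.5*(117.9 - 48.6)*1*3600 + 48.6*1*3600 = 299700.0000 m^3


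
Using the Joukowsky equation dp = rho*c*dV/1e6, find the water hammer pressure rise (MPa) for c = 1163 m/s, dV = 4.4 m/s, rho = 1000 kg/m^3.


dp = 1000 * 1163 * 4.4 / 1e6 = 5.1172 MPa


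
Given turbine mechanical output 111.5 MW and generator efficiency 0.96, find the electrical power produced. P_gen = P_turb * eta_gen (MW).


P_gen = 111.5 * 0.96 = 107.0400 MW


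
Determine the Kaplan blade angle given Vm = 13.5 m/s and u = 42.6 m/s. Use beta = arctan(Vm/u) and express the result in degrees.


beta = arctan(13.5 / 42.6) = 17.5835 degrees


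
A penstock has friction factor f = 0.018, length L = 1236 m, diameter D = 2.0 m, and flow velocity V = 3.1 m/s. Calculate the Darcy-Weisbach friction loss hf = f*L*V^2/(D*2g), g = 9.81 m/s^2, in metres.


hf = 0.018 * 1236 * 3.1^2 / (2.0 * 2 * 9.81) = 5.4486 m


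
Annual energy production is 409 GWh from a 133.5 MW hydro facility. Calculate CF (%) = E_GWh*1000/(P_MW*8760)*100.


CF = 409 * 1000 / (133.5 * 8760) * 100 = 34.9734 %


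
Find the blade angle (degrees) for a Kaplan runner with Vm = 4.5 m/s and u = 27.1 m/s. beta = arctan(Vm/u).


beta = arctan(4.5 / 27.1) = 9.4280 degrees


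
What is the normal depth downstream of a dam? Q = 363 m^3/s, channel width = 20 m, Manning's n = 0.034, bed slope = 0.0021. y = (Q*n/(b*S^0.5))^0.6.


y = (363 * 0.034 / (20 * 0.0021^0.5))^0.6 = 4.7593 m


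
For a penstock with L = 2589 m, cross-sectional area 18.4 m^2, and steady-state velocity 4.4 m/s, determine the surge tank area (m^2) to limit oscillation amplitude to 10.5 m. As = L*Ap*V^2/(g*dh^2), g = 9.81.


As = 2589 * 18.4 * 4.4^2 / (9.81 * 10.5^2) = 852.7223 m^2


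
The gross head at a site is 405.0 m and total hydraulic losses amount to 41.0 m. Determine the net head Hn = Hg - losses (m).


Hn = 405.0 - 41.0 = 364.0000 m


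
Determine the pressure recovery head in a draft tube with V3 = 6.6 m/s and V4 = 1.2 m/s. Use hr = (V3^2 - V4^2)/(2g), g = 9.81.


hr = (6.6^2 - 1.2^2) / (2*9.81) = 2.1468 m


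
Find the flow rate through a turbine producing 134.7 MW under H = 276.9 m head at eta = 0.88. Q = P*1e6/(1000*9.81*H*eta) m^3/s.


Q = 134.7 * 1e6 / (1000 * 9.81 * 276.9 * 0.88) = 56.3499 m^3/s


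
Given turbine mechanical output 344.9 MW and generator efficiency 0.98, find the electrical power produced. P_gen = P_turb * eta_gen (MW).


P_gen = 344.9 * 0.98 = 338.0020 MW


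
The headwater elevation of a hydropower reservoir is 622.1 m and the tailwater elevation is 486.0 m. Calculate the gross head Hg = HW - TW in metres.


Hg = 622.1 - 486.0 = 136.1000 m


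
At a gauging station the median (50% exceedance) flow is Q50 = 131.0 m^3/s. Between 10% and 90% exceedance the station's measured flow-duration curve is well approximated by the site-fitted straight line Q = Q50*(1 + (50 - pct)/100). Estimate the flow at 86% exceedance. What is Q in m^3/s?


Q = 131.0 * (1 + (50 - 86)/100) = 83.8400 m^3/s


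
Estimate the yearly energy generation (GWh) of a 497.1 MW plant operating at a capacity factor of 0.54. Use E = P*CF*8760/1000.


E = 497.1 * 0.54 * 8760 / 1000 = 2351.4818 GWh


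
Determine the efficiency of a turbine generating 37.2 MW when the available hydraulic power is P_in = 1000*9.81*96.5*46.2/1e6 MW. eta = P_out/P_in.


P_in = 1000 * 9.81 * 96.5 * 46.2 / 1e6 = 43.7359 MW
eta = 37.2 / 43.7359 = 0.8506


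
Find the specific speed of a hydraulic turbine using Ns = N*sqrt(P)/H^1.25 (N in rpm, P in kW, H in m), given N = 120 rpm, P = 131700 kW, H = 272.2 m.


Ns = 120 * 131700^0.5 / 272.2^1.25 = 39.3880


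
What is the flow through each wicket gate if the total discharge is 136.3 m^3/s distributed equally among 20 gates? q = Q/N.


q = 136.3 / 20 = 6.8150 m^3/s


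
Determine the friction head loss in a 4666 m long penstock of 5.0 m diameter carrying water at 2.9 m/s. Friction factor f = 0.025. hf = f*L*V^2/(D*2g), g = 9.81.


hf = 0.025 * 4666 * 2.9^2 / (5.0 * 2 * 9.81) = 10.0003 m


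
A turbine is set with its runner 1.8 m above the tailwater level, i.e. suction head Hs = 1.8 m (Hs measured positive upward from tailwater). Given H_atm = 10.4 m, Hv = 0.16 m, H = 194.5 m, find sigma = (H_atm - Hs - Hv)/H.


sigma = (10.4 - 1.8 - 0.16) / 194.5 = 0.0434


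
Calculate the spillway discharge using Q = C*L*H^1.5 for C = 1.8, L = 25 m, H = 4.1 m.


Q = 1.8 * 25 * 4.1^1.5 = 373.5840 m^3/s


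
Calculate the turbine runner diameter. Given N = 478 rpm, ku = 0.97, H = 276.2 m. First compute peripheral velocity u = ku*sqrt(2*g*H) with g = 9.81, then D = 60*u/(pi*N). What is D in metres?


u = 0.97 * sqrt(2*9.81*276.2) = 71.4057 m/s
D = 60 * 71.4057 / (pi * 478) = 2.8530 m


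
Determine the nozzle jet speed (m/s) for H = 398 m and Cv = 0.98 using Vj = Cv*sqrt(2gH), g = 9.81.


Vj = 0.98 * sqrt(2*9.81*398) = 86.5998 m/s


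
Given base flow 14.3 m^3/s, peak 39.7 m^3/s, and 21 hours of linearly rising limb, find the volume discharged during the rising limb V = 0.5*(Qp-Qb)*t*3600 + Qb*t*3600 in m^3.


V = 0.5*(39.7 - 14.3)*21*3600 + 14.3*21*3600 = 2.0412e+06 m^3


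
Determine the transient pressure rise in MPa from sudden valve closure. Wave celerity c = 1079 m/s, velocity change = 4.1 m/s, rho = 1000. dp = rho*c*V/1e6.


dp = 1000 * 1079 * 4.1 / 1e6 = 4.4239 MPa


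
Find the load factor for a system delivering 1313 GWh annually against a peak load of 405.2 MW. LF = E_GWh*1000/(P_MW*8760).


LF = 1313 * 1000 / (405.2 * 8760) = 0.3699


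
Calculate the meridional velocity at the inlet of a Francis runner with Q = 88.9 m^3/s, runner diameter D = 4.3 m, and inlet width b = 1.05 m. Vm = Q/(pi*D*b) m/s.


Vm = 88.9 / (pi * 4.3 * 1.05) = 6.2675 m/s


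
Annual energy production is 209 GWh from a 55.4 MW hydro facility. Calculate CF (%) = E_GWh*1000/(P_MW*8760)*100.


CF = 209 * 1000 / (55.4 * 8760) * 100 = 43.0658 %


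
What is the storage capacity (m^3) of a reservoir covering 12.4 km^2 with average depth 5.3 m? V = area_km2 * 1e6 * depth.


V = 12.4 * 1e6 * 5.3 = 6.5720e+07 m^3


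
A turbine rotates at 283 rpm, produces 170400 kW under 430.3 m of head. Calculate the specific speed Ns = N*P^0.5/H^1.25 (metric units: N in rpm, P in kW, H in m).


Ns = 283 * 170400^0.5 / 430.3^1.25 = 59.6083


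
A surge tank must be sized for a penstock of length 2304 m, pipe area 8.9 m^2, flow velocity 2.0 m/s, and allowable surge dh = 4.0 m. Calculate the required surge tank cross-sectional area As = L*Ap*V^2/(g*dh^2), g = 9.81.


As = 2304 * 8.9 * 2.0^2 / (9.81 * 4.0^2) = 522.5688 m^2


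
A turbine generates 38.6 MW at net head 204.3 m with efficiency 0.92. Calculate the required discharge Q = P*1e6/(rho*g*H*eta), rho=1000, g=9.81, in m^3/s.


Q = 38.6 * 1e6 / (1000 * 9.81 * 204.3 * 0.92) = 20.9345 m^3/s


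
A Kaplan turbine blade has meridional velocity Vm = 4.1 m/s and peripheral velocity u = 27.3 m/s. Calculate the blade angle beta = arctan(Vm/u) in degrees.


beta = arctan(4.1 / 27.3) = 8.5410 degrees


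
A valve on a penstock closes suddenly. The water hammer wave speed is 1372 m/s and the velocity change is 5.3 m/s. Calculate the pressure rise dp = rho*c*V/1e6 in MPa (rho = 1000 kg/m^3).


dp = 1000 * 1372 * 5.3 / 1e6 = 7.2716 MPa


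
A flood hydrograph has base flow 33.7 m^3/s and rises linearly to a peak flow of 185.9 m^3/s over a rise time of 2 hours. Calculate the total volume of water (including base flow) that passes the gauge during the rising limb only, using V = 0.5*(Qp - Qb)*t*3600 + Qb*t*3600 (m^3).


V = 0.5*(185.9 - 33.7)*2*3600 + 33.7*2*3600 = 790560.0000 m^3


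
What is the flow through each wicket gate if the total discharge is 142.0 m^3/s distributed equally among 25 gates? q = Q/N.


q = 142.0 / 25 = 5.6800 m^3/s


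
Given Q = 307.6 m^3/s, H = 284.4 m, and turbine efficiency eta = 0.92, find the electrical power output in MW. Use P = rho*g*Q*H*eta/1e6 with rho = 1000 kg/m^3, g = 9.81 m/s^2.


P = 1000 * 9.81 * 307.6 * 284.4 * 0.92 / 1e6 = 789.5375 MW


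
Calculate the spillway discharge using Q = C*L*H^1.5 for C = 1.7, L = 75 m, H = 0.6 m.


Q = 1.7 * 75 * 0.6^1.5 = 59.2566 m^3/s


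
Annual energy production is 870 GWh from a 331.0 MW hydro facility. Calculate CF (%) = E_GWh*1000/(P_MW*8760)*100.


CF = 870 * 1000 / (331.0 * 8760) * 100 = 30.0046 %


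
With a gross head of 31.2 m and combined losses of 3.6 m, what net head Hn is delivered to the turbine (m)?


Hn = 31.2 - 3.6 = 27.6000 m


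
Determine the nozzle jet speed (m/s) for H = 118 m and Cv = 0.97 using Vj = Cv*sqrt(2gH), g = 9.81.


Vj = 0.97 * sqrt(2*9.81*118) = 46.6726 m/s


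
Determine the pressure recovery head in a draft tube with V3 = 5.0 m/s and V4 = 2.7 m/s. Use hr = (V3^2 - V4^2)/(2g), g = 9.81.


hr = (5.0^2 - 2.7^2) / (2*9.81) = 0.9027 m


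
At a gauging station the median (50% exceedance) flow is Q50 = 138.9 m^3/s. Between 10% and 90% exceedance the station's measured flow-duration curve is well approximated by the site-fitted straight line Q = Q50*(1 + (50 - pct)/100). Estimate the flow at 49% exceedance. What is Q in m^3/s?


Q = 138.9 * (1 + (50 - 49)/100) = 140.2890 m^3/s


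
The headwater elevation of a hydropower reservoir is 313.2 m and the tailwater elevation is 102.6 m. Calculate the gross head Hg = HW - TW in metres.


Hg = 313.2 - 102.6 = 210.6000 m


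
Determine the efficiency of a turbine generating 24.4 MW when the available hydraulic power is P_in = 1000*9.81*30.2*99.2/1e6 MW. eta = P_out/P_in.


P_in = 1000 * 9.81 * 30.2 * 99.2 / 1e6 = 29.3892 MW
eta = 24.4 / 29.3892 = 0.8302


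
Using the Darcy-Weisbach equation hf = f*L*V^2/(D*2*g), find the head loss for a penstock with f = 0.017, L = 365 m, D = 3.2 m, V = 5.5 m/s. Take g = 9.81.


hf = 0.017 * 365 * 5.5^2 / (3.2 * 2 * 9.81) = 2.9896 m


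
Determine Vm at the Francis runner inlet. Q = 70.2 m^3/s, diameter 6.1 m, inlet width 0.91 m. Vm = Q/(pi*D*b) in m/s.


Vm = 70.2 / (pi * 6.1 * 0.91) = 4.0255 m/s


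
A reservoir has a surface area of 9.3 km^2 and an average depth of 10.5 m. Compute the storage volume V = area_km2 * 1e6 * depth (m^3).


V = 9.3 * 1e6 * 10.5 = 9.7650e+07 m^3
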